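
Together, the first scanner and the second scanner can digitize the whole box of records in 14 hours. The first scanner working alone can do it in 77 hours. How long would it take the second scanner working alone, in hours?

154/9 hours

Combined rate is 1/14 per hour.
Known contribution: 1/77 per hour.
So the second scanner's rate is 1/14 − 1/77 = 9/154, meaning 154/9 hours alone.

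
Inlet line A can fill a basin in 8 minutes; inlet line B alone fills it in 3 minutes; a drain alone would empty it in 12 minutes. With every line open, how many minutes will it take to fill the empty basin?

Net rate = 1/8 + 1/3 − 1/12 = (3 + 8 − 2)/24 = 9/24 = 3/8 per minute.
Filling time = 1 ÷ (3/8) = 8/3 minutes.

8/3 minutes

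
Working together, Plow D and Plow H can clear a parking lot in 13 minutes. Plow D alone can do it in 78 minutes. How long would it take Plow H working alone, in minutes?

Combined rate is 1/13 per minute.
Known contribution: 1/78 per minute.
So Plow H's rate is 1/13 − 1/78 = 5/78, meaning 78/5 minutes alone.

78/5 minutes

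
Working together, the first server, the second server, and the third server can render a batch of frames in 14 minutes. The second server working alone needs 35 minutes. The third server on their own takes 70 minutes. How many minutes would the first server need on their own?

Combined rate is 1/14 per minute.
Known contribution: 1/35 + 1/70 = (2 + 1)/70 = 3/70 per minute.
So the first server's rate is 1/14 − 3/70 = 1/35, meaning 35 minutes alone.

35 minutes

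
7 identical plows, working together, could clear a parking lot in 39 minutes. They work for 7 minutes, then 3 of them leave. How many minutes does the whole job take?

One plow does 1/273 of the job per minute.
After 7 minutes with 7 plows, 7/39 is done (32/39 left).
With 4 plows the rate is 4/273, so the rest takes 32/39 ÷ 4/273 = 56 minutes.
Total = 7 + 56 = 63 minutes.

63 minutes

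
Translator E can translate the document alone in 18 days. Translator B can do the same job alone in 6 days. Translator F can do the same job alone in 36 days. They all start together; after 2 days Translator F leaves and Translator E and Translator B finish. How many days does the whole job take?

17/4 days

In the first 2 days the combined rate is 1/4, so 1/2 of the job is done, leaving 1/2.
After Translator F leaves the rate is 2/9 per day; the remaining 1/2 takes 9/4 days.
Total = 2 + 9/4 = 17/4 days.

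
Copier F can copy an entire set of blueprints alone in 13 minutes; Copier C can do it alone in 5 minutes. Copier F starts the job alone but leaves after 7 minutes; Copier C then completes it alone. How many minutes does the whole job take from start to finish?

121/13 minutes

In 7 minutes Copier F does 7/13 of the job, leaving 6/13.
Copier C works at 1/5 per minute, so finishing takes 6/13 ÷ 1/5 = 30/13 minutes.
Total time = 7 + 30/13 = 121/13 minutes.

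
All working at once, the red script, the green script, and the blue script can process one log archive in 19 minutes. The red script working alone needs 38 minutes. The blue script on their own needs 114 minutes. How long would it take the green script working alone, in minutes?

57 minutes

Combined rate is 1/19 per minute.
Known contribution: 1/38 + 1/114 = (3 + 1)/114 = 4/114 = 2/57 per minute.
So the green script's rate is 1/19 − 2/57 = 1/57, meaning 57 minutes alone.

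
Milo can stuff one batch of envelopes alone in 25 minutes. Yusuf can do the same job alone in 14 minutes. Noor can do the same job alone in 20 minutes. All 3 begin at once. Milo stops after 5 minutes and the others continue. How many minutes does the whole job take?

112/17 minutes

In the first 5 minutes the combined rate is 113/700, so 113/140 of the job is done, leaving 27/140.
After Milo leaves the rate is 17/140 per minute; the remaining 27/140 takes 27/17 minutes.
Total = 5 + 27/17 = 112/17 minutes.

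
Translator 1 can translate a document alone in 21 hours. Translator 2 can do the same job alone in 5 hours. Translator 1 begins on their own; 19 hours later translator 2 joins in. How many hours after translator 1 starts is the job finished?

252/13 hours

In the first 19 hours translator 1 alone does 19/21 of the job, leaving 2/21.
Once everyone is working, combined rate: 1/21 + 1/5 = (5 + 21)/105 = 26/105 per hour.
Remaining 2/21 at 26/105 per hour takes 5/13 hours.
Total from the start = 19 + 5/13 = 252/13 hours.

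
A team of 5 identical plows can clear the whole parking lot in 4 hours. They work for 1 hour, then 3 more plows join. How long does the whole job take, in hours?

One plow does 1/20 of the job per hour.
After 1 hour with 5 plows, 1/4 is done (3/4 left).
With 8 plows the rate is 8/20 = 2/5, so the rest takes 3/4 ÷ 2/5 = 15/8 hours.
Total = 1 + 15/8 = 23/8 hours.

23/8 hours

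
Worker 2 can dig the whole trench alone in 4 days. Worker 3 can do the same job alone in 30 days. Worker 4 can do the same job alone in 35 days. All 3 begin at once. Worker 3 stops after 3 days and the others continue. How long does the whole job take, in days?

42/13 days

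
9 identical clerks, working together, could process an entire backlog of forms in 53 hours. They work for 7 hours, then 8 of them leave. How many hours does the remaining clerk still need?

414 hours

One clerk does 1/477 of the job per hour.
After 7 hours with 9 clerks, 7/53 is done (46/53 left).
With 1 clerk the rate is 1/477, so the rest takes 46/53 ÷ 1/477 = 414 hours.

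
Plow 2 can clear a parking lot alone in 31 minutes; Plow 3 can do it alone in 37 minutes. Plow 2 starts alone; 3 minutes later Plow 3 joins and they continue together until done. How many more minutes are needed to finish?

In 3 minutes Plow 2 does 3/31 of the job, leaving 28/31.
Plow 2 and Plow 3 together work at 68/1147 per minute, so finishing takes 28/31 ÷ 68/1147 = 259/17 minutes.

259/17 minutes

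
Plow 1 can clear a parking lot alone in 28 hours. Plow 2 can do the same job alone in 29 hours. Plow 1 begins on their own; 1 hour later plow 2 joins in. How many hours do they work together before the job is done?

In the first 1 hour plow 1 alone does 1/28 of the job, leaving 27/28.
Once everyone is working, combined rate: 1/28 + 1/29 = (29 + 28)/812 = 57/812 per hour.
Remaining 27/28 at 57/812 per hour takes 261/19 hours.

261/19 hours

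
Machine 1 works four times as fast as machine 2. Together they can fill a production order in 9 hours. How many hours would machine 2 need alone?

45 hours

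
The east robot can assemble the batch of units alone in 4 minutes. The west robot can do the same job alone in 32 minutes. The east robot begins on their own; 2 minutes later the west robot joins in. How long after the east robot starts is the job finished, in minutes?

In the first 2 minutes the east robot alone does 2/4 = 1/2 of the job, leaving 1/2.
Once everyone is working, combined rate: 1/4 + 1/32 = (8 + 1)/32 = 9/32 per minute.
Remaining 1/2 at 9/32 per minute takes 16/9 minutes.
Total from the start = 2 + 16/9 = 34/9 minutes.

34/9 minutes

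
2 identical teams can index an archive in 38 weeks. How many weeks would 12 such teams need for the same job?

Total work is 2·38 = 76 team-weeks.
With 12 teams: 76/12 = 19/3 weeks.

19/3 weeks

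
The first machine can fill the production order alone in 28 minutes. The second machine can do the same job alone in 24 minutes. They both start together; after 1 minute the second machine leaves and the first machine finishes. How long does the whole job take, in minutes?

In the first 1 minute the combined rate is 13/168, so 13/168 of the job is done, leaving 155/168.
After the second machine leaves the rate is 1/28 per minute; the remaining 155/168 takes 155/6 minutes.
Total = 1 + 155/6 = 161/6 minutes.

161/6 minutes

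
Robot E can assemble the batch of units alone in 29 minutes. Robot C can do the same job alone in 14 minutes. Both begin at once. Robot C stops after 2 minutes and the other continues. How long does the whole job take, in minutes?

174/7 minutes

In the first 2 minutes the combined rate is 43/406, so 43/203 of the job is done, leaving 160/203.
After Robot C leaves the rate is 1/29 per minute; the remaining 160/203 takes 160/7 minutes.
Total = 2 + 160/7 = 174/7 minutes.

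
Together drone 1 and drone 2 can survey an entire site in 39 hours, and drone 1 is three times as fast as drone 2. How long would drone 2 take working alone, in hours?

156 hours

Let drone 2's rate be r; then drone 1's rate is 3r, so together (3 + 1)r = 4r = 1/39.
Thus r = 1/156 per hour.
Drone 2 alone: 156 hours; drone 1 alone: 52 hours.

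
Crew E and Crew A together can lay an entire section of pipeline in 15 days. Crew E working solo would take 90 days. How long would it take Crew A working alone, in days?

Combined rate is 1/15 per day.
Known contribution: 1/90 per day.
So Crew A's rate is 1/15 − 1/90 = 1/18, meaning 18 days alone.

18 days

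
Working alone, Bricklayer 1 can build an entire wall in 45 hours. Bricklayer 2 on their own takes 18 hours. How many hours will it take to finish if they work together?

90/7 hours

With two workers the combined time is the product over the sum: 45·18/(45+18) = 810/63 = 90/7 hours.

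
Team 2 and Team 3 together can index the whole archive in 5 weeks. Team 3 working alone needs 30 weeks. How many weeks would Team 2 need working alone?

Combined rate is 1/5 per week.
Known contribution: 1/30 per week.
So Team 2's rate is 1/5 − 1/30 = 1/6, meaning 6 weeks alone.

6 weeks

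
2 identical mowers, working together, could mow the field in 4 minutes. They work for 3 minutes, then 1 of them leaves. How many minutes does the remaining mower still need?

2 minutes

One mower does 1/8 of the job per minute.
After 3 minutes with 2 mowers, 3/4 is done (1/4 left).
With 1 mower the rate is 1/8, so the rest takes 1/4 ÷ 1/8 = 2 minutes.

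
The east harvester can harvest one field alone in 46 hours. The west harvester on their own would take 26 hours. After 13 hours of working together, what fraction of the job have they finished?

18/23

Combined rate: 1/46 + 1/26 = (13 + 23)/598 = 36/598 = 18/299 per hour.
In 13 hours they complete 13·18/299 = 18/23 of the job.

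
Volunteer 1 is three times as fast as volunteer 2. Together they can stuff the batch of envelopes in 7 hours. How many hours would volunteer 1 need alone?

28/3 hours

Let volunteer 2's rate be r; then volunteer 1's rate is 3r, so together (3 + 1)r = 4r = 1/7.
Thus r = 1/28 per hour.
Volunteer 2 alone: 28 hours; volunteer 1 alone: 28/3 hours.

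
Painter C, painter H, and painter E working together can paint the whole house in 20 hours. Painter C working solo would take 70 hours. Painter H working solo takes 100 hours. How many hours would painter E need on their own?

350/9 hours

Combined rate is 1/20 per hour.
Known contribution: 1/70 + 1/100 = (10 + 7)/700 = 17/700 per hour.
So painter E's rate is 1/20 − 17/700 = 9/350, meaning 350/9 hours alone.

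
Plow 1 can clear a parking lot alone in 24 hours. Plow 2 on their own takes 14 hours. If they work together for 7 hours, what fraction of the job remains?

Combined rate: 1/24 + 1/14 = (7 + 12)/168 = 19/168 per hour.
In 7 hours they complete 7·19/168 = 19/24 of the job.
So 5/24 remains.

5/24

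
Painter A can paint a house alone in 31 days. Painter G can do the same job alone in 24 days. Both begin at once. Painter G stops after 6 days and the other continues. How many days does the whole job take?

In the first 6 days the combined rate is 55/744, so 55/124 of the job is done, leaving 69/124.
After painter G leaves the rate is 1/31 per day; the remaining 69/124 takes 69/4 days.
Total = 6 + 69/4 = 93/4 days.

93/4 days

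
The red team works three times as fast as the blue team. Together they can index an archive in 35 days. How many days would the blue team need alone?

Let the blue team's rate be r; then the red team's rate is 3r, so together (3 + 1)r = 4r = 1/35.
Thus r = 1/140 per day.
The blue team alone: 140 days; the red team alone: 140/3 days.

140 days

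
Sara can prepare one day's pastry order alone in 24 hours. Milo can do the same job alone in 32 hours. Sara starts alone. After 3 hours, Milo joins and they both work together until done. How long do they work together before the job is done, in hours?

12 hours

In the first 3 hours Sara alone does 3/24 = 1/8 of the job, leaving 7/8.
Once everyone is working, combined rate: 1/24 + 1/32 = (4 + 3)/96 = 7/96 per hour.
Remaining 7/8 at 7/96 per hour takes 12 hours.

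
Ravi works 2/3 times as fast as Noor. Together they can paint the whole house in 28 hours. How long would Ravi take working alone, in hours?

70 hours

Let Noor's rate be r; then Ravi's rate is (2/3)r, so together (2/3 + 1)r = (5/3)r = 1/28.
Thus r = 3/140 per hour.
Noor alone: 140/3 hours; Ravi alone: 70 hours.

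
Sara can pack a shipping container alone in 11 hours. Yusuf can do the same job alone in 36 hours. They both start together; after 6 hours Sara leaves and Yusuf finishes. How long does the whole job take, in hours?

In the first 6 hours the combined rate is 47/396, so 47/66 of the job is done, leaving 19/66.
After Sara leaves the rate is 1/36 per hour; the remaining 19/66 takes 114/11 hours.
Total = 6 + 114/11 = 180/11 hours.

180/11 hours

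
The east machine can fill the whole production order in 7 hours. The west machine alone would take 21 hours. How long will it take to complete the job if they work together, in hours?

21/4 hours

Combined rate: 1/7 + 1/21 = (3 + 1)/21 = 4/21 per hour.
Time = 1 ÷ (4/21) = 21/4 hours.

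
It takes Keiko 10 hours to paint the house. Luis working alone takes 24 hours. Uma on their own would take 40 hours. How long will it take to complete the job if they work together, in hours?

6 hours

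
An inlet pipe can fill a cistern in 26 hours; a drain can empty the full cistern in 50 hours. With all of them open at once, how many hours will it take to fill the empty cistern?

325/6 hours

Net rate = 1/26 − 1/50 = (25 − 13)/650 = 12/650 = 6/325 per hour.
Filling time = 1 ÷ (6/325) = 325/6 hours.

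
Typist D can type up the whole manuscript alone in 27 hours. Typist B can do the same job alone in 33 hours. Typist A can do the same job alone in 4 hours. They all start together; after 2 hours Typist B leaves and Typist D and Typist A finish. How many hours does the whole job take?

36/11 hours

In the first 2 hours the combined rate is 377/1188, so 377/594 of the job is done, leaving 217/594.
After Typist B leaves the rate is 31/108 per hour; the remaining 217/594 takes 14/11 hours.
Total = 2 + 14/11 = 36/11 hours.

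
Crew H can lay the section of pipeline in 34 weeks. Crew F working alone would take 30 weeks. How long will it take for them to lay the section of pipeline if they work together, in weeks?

255/16 weeks

Combined rate: 1/34 + 1/30 = (15 + 17)/510 = 32/510 = 16/255 per week.
Time = 1 ÷ (16/255) = 255/16 weeks.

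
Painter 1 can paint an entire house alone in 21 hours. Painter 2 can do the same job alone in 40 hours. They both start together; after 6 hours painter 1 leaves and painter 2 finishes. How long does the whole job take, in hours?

In the first 6 hours the combined rate is 61/840, so 61/140 of the job is done, leaving 79/140.
After painter 1 leaves the rate is 1/40 per hour; the remaining 79/140 takes 158/7 hours.
Total = 6 + 158/7 = 200/7 hours.

200/7 hours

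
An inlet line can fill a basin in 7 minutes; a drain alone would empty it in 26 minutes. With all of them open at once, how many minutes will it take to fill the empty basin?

182/19 minutes

Net rate = 1/7 − 1/26 = (26 − 7)/182 = 19/182 per minute.
Filling time = 1 ÷ (19/182) = 182/19 minutes.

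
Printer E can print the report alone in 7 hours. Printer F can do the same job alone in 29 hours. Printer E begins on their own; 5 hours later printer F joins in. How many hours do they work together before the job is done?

In the first 5 hours printer E alone does 5/7 of the job, leaving 2/7.
Once everyone is working, combined rate: 1/7 + 1/29 = (29 + 7)/203 = 36/203 per hour.
Remaining 2/7 at 36/203 per hour takes 29/18 hours.

29/18 hours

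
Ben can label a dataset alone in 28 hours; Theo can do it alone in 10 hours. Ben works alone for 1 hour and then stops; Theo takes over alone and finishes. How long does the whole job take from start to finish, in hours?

In 1 hour Ben does 1/28 of the job, leaving 27/28.
Theo works at 1/10 per hour, so finishing takes 27/28 ÷ 1/10 = 135/14 hours.
Total time = 1 + 135/14 = 149/14 hours.

149/14 hours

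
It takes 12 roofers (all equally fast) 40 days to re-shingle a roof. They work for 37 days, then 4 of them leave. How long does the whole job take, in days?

83/2 days

One roofer does 1/480 of the job per day.
After 37 days with 12 roofers, 37/40 is done (3/40 left).
With 8 roofers the rate is 8/480 = 1/60, so the rest takes 3/40 ÷ 1/60 = 9/2 days.
Total = 37 + 9/2 = 83/2 days.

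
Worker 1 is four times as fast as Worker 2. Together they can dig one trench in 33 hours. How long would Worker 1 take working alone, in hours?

Let Worker 2's rate be r; then Worker 1's rate is 4r, so together (4 + 1)r = 5r = 1/33.
Thus r = 1/165 per hour.
Worker 2 alone: 165 hours; Worker 1 alone: 165/4 hours.

165/4 hours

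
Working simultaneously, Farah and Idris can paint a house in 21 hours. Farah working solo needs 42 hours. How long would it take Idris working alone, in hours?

Combined rate is 1/21 per hour.
Known contribution: 1/42 per hour.
So Idris's rate is 1/21 − 1/42 = 1/42, meaning 42 hours alone.

42 hours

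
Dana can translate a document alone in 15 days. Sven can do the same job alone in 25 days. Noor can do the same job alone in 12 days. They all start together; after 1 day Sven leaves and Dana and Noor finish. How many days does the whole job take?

In the first 1 day the combined rate is 19/100, so 19/100 of the job is done, leaving 81/100.
After Sven leaves the rate is 3/20 per day; the remaining 81/100 takes 27/5 days.
Total = 1 + 27/5 = 32/5 days.

32/5 days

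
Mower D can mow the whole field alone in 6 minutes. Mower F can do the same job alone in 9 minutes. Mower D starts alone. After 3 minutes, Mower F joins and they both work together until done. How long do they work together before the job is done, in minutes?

9/5 minutes

In the first 3 minutes Mower D alone does 3/6 = 1/2 of the job, leaving 1/2.
Once everyone is working, combined rate: 1/6 + 1/9 = (3 + 2)/18 = 5/18 per minute.
Remaining 1/2 at 5/18 per minute takes 9/5 minutes.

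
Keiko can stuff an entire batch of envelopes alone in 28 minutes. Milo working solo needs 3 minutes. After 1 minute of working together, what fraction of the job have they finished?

Combined rate: 1/28 + 1/3 = (3 + 28)/84 = 31/84 per minute.
In 1 minute they complete 1·31/84 = 31/84 of the job.

31/84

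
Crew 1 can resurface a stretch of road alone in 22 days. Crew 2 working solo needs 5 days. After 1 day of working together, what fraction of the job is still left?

83/110

Combined rate: 1/22 + 1/5 = (5 + 22)/110 = 27/110 per day.
In 1 day they complete 1·27/110 = 27/110 of the job.
So 83/110 remains.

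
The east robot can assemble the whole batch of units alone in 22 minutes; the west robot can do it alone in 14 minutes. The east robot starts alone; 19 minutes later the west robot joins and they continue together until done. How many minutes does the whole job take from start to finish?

In 19 minutes the east robot does 19/22 of the job, leaving 3/22.
The east robot and the west robot together work at 9/77 per minute, so finishing takes 3/22 ÷ 9/77 = 7/6 minutes.
Total time = 19 + 7/6 = 121/6 minutes.

121/6 minutes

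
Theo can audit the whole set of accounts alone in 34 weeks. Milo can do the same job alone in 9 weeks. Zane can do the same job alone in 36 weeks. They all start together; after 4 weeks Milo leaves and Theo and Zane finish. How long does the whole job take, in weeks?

In the first 4 weeks the combined rate is 103/612, so 103/153 of the job is done, leaving 50/153.
After Milo leaves the rate is 35/612 per week; the remaining 50/153 takes 40/7 weeks.
Total = 4 + 40/7 = 68/7 weeks.

68/7 weeks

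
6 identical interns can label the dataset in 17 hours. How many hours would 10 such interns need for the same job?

51/5 hours

Total work is 6·17 = 102 intern-hours.
With 10 interns: 102/10 = 51/5 hours.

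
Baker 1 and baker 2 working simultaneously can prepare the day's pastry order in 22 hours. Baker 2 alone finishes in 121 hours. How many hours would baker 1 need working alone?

Combined rate is 1/22 per hour.
Known contribution: 1/121 per hour.
So baker 1's rate is 1/22 − 1/121 = 9/242, meaning 242/9 hours alone.

242/9 hours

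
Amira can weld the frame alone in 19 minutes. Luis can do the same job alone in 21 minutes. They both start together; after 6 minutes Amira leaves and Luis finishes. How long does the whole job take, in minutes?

In the first 6 minutes the combined rate is 40/399, so 80/133 of the job is done, leaving 53/133.
After Amira leaves the rate is 1/21 per minute; the remaining 53/133 takes 159/19 minutes.
Total = 6 + 159/19 = 273/19 minutes.

273/19 minutes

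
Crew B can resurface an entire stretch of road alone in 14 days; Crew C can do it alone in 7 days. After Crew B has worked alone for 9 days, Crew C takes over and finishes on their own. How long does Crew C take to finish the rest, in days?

In 9 days Crew B does 9/14 of the job, leaving 5/14.
Crew C works at 1/7 per day, so finishing takes 5/14 ÷ 1/7 = 5/2 days.

5/2 days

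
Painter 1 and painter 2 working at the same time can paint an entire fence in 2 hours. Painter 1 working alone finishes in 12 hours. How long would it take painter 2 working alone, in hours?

Combined rate is 1/2 per hour.
Known contribution: 1/12 per hour.
So painter 2's rate is 1/2 − 1/12 = 5/12, meaning 12/5 hours alone.

12/5 hours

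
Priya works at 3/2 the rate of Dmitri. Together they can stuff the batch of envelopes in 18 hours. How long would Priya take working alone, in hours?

30 hours

Let Dmitri's rate be r; then Priya's rate is (3/2)r, so together (3/2 + 1)r = (5/2)r = 1/18.
Thus r = 1/45 per hour.
Dmitri alone: 45 hours; Priya alone: 30 hours.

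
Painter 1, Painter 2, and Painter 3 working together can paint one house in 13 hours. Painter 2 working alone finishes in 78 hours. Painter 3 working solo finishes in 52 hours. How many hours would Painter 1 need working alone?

Combined rate is 1/13 per hour.
Known contribution: 1/78 + 1/52 = (2 + 3)/156 = 5/156 per hour.
So Painter 1's rate is 1/13 − 5/156 = 7/156, meaning 156/7 hours alone.

156/7 hours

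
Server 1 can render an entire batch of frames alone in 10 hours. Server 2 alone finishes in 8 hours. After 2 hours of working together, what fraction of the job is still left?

11/20

Combined rate: 1/10 + 1/8 = (4 + 5)/40 = 9/40 per hour.
In 2 hours they complete 2·9/40 = 9/20 of the job.
So 11/20 remains.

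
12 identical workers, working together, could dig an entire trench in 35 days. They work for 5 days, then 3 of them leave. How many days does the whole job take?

45 days

One worker does 1/420 of the job per day.
After 5 days with 12 workers, 1/7 is done (6/7 left).
With 9 workers the rate is 9/420 = 3/140, so the rest takes 6/7 ÷ 3/140 = 40 days.
Total = 5 + 40 = 45 days.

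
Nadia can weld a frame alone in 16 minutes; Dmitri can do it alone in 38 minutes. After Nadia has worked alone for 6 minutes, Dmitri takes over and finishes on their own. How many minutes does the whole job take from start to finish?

119/4 minutes

In 6 minutes Nadia does 6/16 = 3/8 of the job, leaving 5/8.
Dmitri works at 1/38 per minute, so finishing takes 5/8 ÷ 1/38 = 95/4 minutes.
Total time = 6 + 95/4 = 119/4 minutes.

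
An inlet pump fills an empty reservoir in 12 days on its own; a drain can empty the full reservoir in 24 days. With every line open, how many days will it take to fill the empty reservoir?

24 days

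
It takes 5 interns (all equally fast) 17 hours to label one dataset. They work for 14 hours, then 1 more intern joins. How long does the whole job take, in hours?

One intern does 1/85 of the job per hour.
After 14 hours with 5 interns, 14/17 is done (3/17 left).
With 6 interns the rate is 6/85, so the rest takes 3/17 ÷ 6/85 = 5/2 hours.
Total = 14 + 5/2 = 33/2 hours.

33/2 hours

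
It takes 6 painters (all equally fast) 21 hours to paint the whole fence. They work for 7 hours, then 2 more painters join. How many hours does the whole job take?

One painter does 1/126 of the job per hour.
After 7 hours with 6 painters, 1/3 is done (2/3 left).
With 8 painters the rate is 8/126 = 4/63, so the rest takes 2/3 ÷ 4/63 = 21/2 hours.
Total = 7 + 21/2 = 35/2 hours.

35/2 hours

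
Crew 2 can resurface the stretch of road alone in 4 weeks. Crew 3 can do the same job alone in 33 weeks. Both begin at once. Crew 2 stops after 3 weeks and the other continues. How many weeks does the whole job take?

In the first 3 weeks the combined rate is 37/132, so 37/44 of the job is done, leaving 7/44.
After Crew 2 leaves the rate is 1/33 per week; the remaining 7/44 takes 21/4 weeks.
Total = 3 + 21/4 = 33/4 weeks.

33/4 weeks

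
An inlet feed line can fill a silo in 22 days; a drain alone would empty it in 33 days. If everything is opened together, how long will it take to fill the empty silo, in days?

66 days

Net rate = 1/22 − 1/33 = (3 − 2)/66 = 1/66 per day.
Filling time = 1 ÷ (1/66) = 66 days.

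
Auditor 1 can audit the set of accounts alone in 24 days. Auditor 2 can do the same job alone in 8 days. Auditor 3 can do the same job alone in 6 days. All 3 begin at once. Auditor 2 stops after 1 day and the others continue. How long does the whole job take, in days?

21/5 days

In the first 1 day the combined rate is 1/3, so 1/3 of the job is done, leaving 2/3.
After auditor 2 leaves the rate is 5/24 per day; the remaining 2/3 takes 16/5 days.
Total = 1 + 16/5 = 21/5 days.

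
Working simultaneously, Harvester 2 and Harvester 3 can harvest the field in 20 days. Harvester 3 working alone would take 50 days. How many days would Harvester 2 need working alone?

Combined rate is 1/20 per day.
Known contribution: 1/50 per day.
So Harvester 2's rate is 1/20 − 1/50 = 3/100, meaning 100/3 days alone.

100/3 days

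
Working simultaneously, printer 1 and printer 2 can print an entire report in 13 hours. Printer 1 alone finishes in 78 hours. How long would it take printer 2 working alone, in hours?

78/5 hours

Combined rate is 1/13 per hour.
Known contribution: 1/78 per hour.
So printer 2's rate is 1/13 − 1/78 = 5/78, meaning 78/5 hours alone.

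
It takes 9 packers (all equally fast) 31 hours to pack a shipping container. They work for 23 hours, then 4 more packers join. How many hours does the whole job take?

371/13 hours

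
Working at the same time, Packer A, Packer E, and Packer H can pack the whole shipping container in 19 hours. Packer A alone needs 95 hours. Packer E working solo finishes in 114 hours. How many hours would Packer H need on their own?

30 hours

Combined rate is 1/19 per hour.
Known contribution: 1/95 + 1/114 = (6 + 5)/570 = 11/570 per hour.
So Packer H's rate is 1/19 − 11/570 = 1/30, meaning 30 hours alone.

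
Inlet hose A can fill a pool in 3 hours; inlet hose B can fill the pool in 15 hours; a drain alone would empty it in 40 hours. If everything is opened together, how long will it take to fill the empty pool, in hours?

8/3 hours

Net rate = 1/3 + 1/15 − 1/40 = (40 + 8 − 3)/120 = 45/120 = 3/8 per hour.
Filling time = 1 ÷ (3/8) = 8/3 hours.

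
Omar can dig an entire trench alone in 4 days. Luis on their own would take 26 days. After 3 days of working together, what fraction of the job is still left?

7/52

Combined rate: 1/4 + 1/26 = (13 + 2)/52 = 15/52 per day.
In 3 days they complete 3·15/52 = 45/52 of the job.
So 7/52 remains.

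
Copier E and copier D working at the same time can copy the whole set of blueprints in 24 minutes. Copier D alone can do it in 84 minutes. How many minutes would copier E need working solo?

168/5 minutes

Combined rate is 1/24 per minute.
Known contribution: 1/84 per minute.
So copier E's rate is 1/24 − 1/84 = 5/168, meaning 168/5 minutes alone.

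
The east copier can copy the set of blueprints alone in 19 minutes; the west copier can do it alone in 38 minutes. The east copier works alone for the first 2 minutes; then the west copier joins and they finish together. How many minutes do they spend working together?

34/3 minutes

In 2 minutes the east copier does 2/19 of the job, leaving 17/19.
The east copier and the west copier together work at 3/38 per minute, so finishing takes 17/19 ÷ 3/38 = 34/3 minutes.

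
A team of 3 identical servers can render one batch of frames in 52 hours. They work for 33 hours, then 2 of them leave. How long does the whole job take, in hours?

90 hours

One server does 1/156 of the job per hour.
After 33 hours with 3 servers, 33/52 is done (19/52 left).
With 1 server the rate is 1/156, so the rest takes 19/52 ÷ 1/156 = 57 hours.
Total = 33 + 57 = 90 hours.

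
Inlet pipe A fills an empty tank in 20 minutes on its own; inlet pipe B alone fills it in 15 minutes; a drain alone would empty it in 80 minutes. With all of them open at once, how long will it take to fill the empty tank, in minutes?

48/5 minutes

Net rate = 1/20 + 1/15 − 1/80 = (12 + 16 − 3)/240 = 25/240 = 5/48 per minute.
Filling time = 1 ÷ (5/48) = 48/5 minutes.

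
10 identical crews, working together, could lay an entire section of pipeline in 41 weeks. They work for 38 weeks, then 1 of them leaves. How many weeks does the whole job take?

124/3 weeks

One crew does 1/410 of the job per week.
After 38 weeks with 10 crews, 38/41 is done (3/41 left).
With 9 crews the rate is 9/410, so the rest takes 3/41 ÷ 9/410 = 10/3 weeks.
Total = 38 + 10/3 = 124/3 weeks.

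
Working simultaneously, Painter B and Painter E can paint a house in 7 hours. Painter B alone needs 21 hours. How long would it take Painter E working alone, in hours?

Combined rate is 1/7 per hour.
Known contribution: 1/21 per hour.
So Painter E's rate is 1/7 − 1/21 = 2/21, meaning 21/2 hours alone.

21/2 hours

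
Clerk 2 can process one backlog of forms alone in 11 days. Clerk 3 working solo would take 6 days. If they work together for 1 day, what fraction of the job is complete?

Combined rate: 1/11 + 1/6 = (6 + 11)/66 = 17/66 per day.
In 1 day they complete 1·17/66 = 17/66 of the job.

17/66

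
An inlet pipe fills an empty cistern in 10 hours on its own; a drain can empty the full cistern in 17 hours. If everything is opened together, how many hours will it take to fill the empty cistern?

170/7 hours

Net rate = 1/10 − 1/17 = (17 − 10)/170 = 7/170 per hour.
Filling time = 1 ÷ (7/170) = 170/7 hours.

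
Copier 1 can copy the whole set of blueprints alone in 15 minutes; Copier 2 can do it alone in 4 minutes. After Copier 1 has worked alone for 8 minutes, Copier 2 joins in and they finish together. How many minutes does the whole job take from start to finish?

180/19 minutes

In 8 minutes Copier 1 does 8/15 of the job, leaving 7/15.
Copier 1 and Copier 2 together work at 19/60 per minute, so finishing takes 7/15 ÷ 19/60 = 28/19 minutes.
Total time = 8 + 28/19 = 180/19 minutes.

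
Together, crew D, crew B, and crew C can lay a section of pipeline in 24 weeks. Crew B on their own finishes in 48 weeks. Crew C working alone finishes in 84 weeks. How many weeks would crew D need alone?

Combined rate is 1/24 per week.
Known contribution: 1/48 + 1/84 = (7 + 4)/336 = 11/336 per week.
So crew D's rate is 1/24 − 11/336 = 1/112, meaning 112 weeks alone.

112 weeks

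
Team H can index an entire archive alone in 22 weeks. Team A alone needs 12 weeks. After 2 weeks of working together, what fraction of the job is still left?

49/66

Combined rate: 1/22 + 1/12 = (6 + 11)/132 = 17/132 per week.
In 2 weeks they complete 2·17/132 = 17/66 of the job.
So 49/66 remains.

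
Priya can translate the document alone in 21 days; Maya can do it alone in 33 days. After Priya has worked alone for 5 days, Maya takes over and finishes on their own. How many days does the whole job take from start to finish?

In 5 days Priya does 5/21 of the job, leaving 16/21.
Maya works at 1/33 per day, so finishing takes 16/21 ÷ 1/33 = 176/7 days.
Total time = 5 + 176/7 = 211/7 days.

211/7 days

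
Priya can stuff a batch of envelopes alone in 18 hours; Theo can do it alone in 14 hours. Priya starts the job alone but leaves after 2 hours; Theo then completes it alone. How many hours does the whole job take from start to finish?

In 2 hours Priya does 2/18 = 1/9 of the job, leaving 8/9.
Theo works at 1/14 per hour, so finishing takes 8/9 ÷ 1/14 = 112/9 hours.
Total time = 2 + 112/9 = 130/9 hours.

130/9 hours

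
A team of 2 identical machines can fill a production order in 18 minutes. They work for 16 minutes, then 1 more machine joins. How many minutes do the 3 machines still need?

4/3 minutes

One machine does 1/36 of the job per minute.
After 16 minutes with 2 machines, 8/9 is done (1/9 left).
With 3 machines the rate is 3/36 = 1/12, so the rest takes 1/9 ÷ 1/12 = 4/3 minutes.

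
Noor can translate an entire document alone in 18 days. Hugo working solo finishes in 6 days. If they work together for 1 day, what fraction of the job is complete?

Combined rate: 1/18 + 1/6 = (1 + 3)/18 = 4/18 = 2/9 per day.
In 1 day they complete 1·2/9 = 2/9 of the job.

2/9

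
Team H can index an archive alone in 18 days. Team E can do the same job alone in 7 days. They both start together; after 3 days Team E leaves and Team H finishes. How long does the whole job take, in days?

72/7 days

In the first 3 days the combined rate is 25/126, so 25/42 of the job is done, leaving 17/42.
After Team E leaves the rate is 1/18 per day; the remaining 17/42 takes 51/7 days.
Total = 3 + 51/7 = 72/7 days.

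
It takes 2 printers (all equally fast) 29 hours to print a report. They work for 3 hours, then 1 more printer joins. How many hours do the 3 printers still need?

52/3 hours

One printer does 1/58 of the job per hour.
After 3 hours with 2 printers, 3/29 is done (26/29 left).
With 3 printers the rate is 3/58, so the rest takes 26/29 ÷ 3/58 = 52/3 hours.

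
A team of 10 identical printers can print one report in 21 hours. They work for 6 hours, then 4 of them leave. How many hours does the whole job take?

31 hours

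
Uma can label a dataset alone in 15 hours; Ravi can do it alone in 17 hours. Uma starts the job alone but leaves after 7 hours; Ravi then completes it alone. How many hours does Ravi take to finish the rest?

In 7 hours Uma does 7/15 of the job, leaving 8/15.
Ravi works at 1/17 per hour, so finishing takes 8/15 ÷ 1/17 = 136/15 hours.

136/15 hours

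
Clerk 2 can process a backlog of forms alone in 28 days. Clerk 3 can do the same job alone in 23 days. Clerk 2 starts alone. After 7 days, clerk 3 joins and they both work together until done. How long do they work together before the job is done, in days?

In the first 7 days clerk 2 alone does 7/28 = 1/4 of the job, leaving 3/4.
Once everyone is working, combined rate: 1/28 + 1/23 = (23 + 28)/644 = 51/644 per day.
Remaining 3/4 at 51/644 per day takes 161/17 days.

161/17 days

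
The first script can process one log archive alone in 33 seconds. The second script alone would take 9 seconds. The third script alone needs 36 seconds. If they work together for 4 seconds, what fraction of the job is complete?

Combined rate: 1/33 + 1/9 + 1/36 = (12 + 44 + 11)/396 = 67/396 per second.
In 4 seconds they complete 4·67/396 = 67/99 of the job.

67/99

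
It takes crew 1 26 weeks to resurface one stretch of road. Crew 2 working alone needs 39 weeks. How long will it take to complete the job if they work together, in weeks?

78/5 weeks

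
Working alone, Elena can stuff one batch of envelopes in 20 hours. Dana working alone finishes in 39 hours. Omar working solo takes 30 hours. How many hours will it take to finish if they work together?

156/17 hours

Combined rate: 1/20 + 1/39 + 1/30 = (39 + 20 + 26)/780 = 85/780 = 17/156 per hour.
Time = 1 ÷ (17/156) = 156/17 hours.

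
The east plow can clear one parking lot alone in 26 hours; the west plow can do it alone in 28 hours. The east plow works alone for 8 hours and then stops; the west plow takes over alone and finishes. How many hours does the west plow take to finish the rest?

252/13 hours

In 8 hours the east plow does 8/26 = 4/13 of the job, leaving 9/13.
The west plow works at 1/28 per hour, so finishing takes 9/13 ÷ 1/28 = 252/13 hours.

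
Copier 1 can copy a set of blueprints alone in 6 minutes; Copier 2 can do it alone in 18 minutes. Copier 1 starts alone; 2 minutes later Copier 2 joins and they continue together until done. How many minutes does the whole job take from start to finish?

In 2 minutes Copier 1 does 2/6 = 1/3 of the job, leaving 2/3.
Copier 1 and Copier 2 together work at 2/9 per minute, so finishing takes 2/3 ÷ 2/9 = 3 minutes.
Total time = 2 + 3 = 5 minutes.

5 minutes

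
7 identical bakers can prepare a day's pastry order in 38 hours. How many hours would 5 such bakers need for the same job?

266/5 hours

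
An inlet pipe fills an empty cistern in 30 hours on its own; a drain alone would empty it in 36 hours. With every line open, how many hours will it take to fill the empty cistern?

Net rate = 1/30 − 1/36 = (6 − 5)/180 = 1/180 per hour.
Filling time = 1 ÷ (1/180) = 180 hours.

180 hours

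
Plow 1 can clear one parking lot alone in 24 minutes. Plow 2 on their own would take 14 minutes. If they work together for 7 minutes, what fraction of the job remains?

5/24

Combined rate: 1/24 + 1/14 = (7 + 12)/168 = 19/168 per minute.
In 7 minutes they complete 7·19/168 = 19/24 of the job.
So 5/24 remains.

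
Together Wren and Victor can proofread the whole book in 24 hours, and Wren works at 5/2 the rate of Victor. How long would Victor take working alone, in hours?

Let Victor's rate be r; then Wren's rate is (5/2)r, so together (5/2 + 1)r = (7/2)r = 1/24.
Thus r = 1/84 per hour.
Victor alone: 84 hours; Wren alone: 168/5 hours.

84 hours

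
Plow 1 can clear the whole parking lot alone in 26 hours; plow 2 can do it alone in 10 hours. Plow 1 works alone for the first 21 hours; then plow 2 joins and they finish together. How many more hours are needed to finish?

25/18 hours

In 21 hours plow 1 does 21/26 of the job, leaving 5/26.
Plow 1 and plow 2 together work at 9/65 per hour, so finishing takes 5/26 ÷ 9/65 = 25/18 hours.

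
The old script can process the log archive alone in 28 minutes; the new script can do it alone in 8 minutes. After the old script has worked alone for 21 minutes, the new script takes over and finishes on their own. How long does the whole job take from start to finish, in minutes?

23 minutes

In 21 minutes the old script does 21/28 = 3/4 of the job, leaving 1/4.
The new script works at 1/8 per minute, so finishing takes 1/4 ÷ 1/8 = 2 minutes.
Total time = 21 + 2 = 23 minutes.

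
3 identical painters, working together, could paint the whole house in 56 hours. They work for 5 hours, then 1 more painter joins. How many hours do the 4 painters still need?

One painter does 1/168 of the job per hour.
After 5 hours with 3 painters, 5/56 is done (51/56 left).
With 4 painters the rate is 4/168 = 1/42, so the rest takes 51/56 ÷ 1/42 = 153/4 hours.

153/4 hours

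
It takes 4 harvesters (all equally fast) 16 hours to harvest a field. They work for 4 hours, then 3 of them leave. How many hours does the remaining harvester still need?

48 hours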